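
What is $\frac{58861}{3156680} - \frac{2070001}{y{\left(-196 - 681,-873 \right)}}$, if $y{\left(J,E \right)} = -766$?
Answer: $\frac{3267187922103}{1209008440} \approx 2702.4$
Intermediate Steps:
$\frac{58861}{3156680} - \frac{2070001}{y{\left(-196 - 681,-873 \right)}} = \frac{58861}{3156680} - \frac{2070001}{-766} = 58861 \cdot \frac{1}{3156680} - - \frac{2070001}{766} = \frac{58861}{3156680} + \frac{2070001}{766} = \frac{3267187922103}{1209008440}$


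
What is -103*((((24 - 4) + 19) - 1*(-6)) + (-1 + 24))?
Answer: -7004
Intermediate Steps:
-103*((((24 - 4) + 19) - 1*(-6)) + (-1 + 24)) = -103*(((20 + 19) + 6) + 23) = -103*((39 + 6) + 23) = -103*(45 + 23) = -103*68 = -7004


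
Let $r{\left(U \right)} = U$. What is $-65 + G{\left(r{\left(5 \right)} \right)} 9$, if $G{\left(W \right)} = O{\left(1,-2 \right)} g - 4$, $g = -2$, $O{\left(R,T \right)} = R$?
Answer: $-119$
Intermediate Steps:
$G{\left(W \right)} = -6$ ($G{\left(W \right)} = 1 \left(-2\right) - 4 = -2 - 4 = -6$)
$-65 + G{\left(r{\left(5 \right)} \right)} 9 = -65 - 54 = -119$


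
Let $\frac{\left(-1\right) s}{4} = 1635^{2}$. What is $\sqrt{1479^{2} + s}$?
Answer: $3 i \sqrt{945051} \approx 2916.4 i$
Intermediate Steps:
$s = -10692900$ ($s = - 4 \cdot 1635^{2} = \left(-4\right) 2673225 = -10692900$)
$\sqrt{1479^{2} + s} = \sqrt{1479^{2} - 10692900} = \sqrt{2187441 - 10692900} = \sqrt{-8505459} = 3 i \sqrt{945051}$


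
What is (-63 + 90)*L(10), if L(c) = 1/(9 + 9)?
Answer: 3/2 ≈ 1.5000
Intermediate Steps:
L(c) = 1/18
(-63 + 90)*L(10) = (-63 + 90)*(1/18) = 27*(1/18) = 3/2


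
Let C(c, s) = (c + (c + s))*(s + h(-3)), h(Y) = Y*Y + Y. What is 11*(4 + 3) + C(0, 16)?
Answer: 429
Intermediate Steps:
h(Y) = Y + Y² (h(Y) = Y² + Y = Y + Y²)
C(c, s) = (6 + s)*(s + 2*c) (C(c, s) = (c + (c + s))*(s - 3*(1 - 3)) = (s + 2*c)*(s - 3*(-2)) = (s + 2*c)*(s + 6) = (s + 2*c)*(6 + s) = (6 + s)*(s + 2*c))
11*(4 + 3) + C(0, 16) = 11*(4 + 3) + (16² + 6*16 + 12*0 + 2*0*16) = 11*7 + (256 + 96 + 0 + 0) = 77 + 352 = 429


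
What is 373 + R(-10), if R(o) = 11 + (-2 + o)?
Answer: 372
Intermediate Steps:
R(o) = 9 + o
373 + R(-10) = 373 + (9 - 10) = 373 - 1 = 372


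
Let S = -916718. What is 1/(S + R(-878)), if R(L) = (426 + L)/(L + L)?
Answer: -439/402439089 ≈ -1.0908e-6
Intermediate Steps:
R(L) = (426 + L)/(2*L) (R(L) = (426 + L)/((2*L)) = (426 + L)*(1/(2*L)) = (426 + L)/(2*L))
1/(S + R(-878)) = 1/(-916718 + (½)*(426 - 878)/(-878)) = 1/(-916718 + (½)*(-1/878)*(-452)) = 1/(-916718 + 113/439) = 1/(-402439089/439) = -439/402439089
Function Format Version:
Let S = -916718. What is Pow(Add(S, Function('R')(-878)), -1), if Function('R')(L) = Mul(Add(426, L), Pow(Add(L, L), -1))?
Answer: Rational(-439, 402439089) ≈ -1.0908e-6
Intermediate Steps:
Function('R')(L) = Mul(Rational(1, 2), Pow(L, -1), Add(426, L)) (Function('R')(L) = Mul(Add(426, L), Pow(Mul(2, L), -1)) = Mul(Add(426, L), Mul(Rational(1, 2), Pow(L, -1))) = Mul(Rational(1, 2), Pow(L, -1), Add(426, L)))
Pow(Add(S, Function('R')(-878)), -1) = Pow(Add(-916718, Mul(Rational(1, 2), Pow(-878, -1), Add(426, -878))), -1) = Pow(Add(-916718, Mul(Rational(1, 2), Rational(-1, 878), -452)), -1) = Pow(Add(-916718, Rational(113, 439)), -1) = Pow(Rational(-402439089, 439), -1) = Rational(-439, 402439089)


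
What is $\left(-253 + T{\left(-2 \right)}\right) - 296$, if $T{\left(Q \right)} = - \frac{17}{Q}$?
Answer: $- \frac{1081}{2} \approx -540.5$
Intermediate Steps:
$\left(-253 + T{\left(-2 \right)}\right) - 296 = \left(-253 - \frac{17}{-2}\right) - 296 = \left(-253 - - \frac{17}{2}\right) - 296 = \left(-253 + \frac{17}{2}\right) - 296 = - \frac{489}{2} - 296 = - \frac{1081}{2}$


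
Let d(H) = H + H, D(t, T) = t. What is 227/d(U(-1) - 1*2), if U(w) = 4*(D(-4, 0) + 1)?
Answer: -227/28 ≈ -8.1071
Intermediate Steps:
U(w) = -12 (U(w) = 4*(-4 + 1) = 4*(-3) = -12)
d(H) = 2*H
227/d(U(-1) - 1*2) = 227/((2*(-12 - 1*2))) = 227/((2*(-12 - 2))) = 227/((2*(-14))) = 227/(-28) = 227*(-1/28) = -227/28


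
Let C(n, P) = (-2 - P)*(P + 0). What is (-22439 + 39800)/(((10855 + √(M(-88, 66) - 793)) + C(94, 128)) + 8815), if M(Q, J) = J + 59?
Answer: 26301915/4590784 - 17361*I*√167/4590784 ≈ 5.7293 - 0.04887*I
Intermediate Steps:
M(Q, J) = 59 + J
C(n, P) = P*(-2 - P) (C(n, P) = (-2 - P)*P = P*(-2 - P))
(-22439 + 39800)/(((10855 + √(M(-88, 66) - 793)) + C(94, 128)) + 8815) = (-22439 + 39800)/(((10855 + √((59 + 66) - 793)) - 1*128*(2 + 128)) + 8815) = 17361/(((10855 + √(125 - 793)) - 1*128*130) + 8815) = 17361/(((10855 + √(-668)) - 16640) + 8815) = 17361/(((10855 + 2*I*√167) - 16640) + 8815) = 17361/((-5785 + 2*I*√167) + 8815) = 17361/(3030 + 2*I*√167)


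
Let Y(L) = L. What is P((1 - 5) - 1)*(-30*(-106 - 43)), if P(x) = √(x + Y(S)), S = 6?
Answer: 4470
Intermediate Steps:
P(x) = √(6 + x) (P(x) = √(x + 6) = √(6 + x))
P((1 - 5) - 1)*(-30*(-106 - 43)) = √(6 + ((1 - 5) - 1))*(-30*(-106 - 43)) = √(6 + (-4 - 1))*(-30*(-149)) = √(6 - 5)*4470 = √1*4470 = 1*4470 = 4470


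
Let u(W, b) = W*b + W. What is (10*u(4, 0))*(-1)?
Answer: -40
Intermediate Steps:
u(W, b) = W + W*b
(10*u(4, 0))*(-1) = (10*(4*(1 + 0)))*(-1) = (10*(4*1))*(-1) = (10*4)*(-1) = 40*(-1) = -40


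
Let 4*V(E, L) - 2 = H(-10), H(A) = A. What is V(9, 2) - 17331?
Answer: -17333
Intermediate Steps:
V(E, L) = -2 (V(E, L) = ½ + (¼)*(-10) = ½ - 5/2 = -2)
V(9, 2) - 17331 = -2 - 17331 = -17333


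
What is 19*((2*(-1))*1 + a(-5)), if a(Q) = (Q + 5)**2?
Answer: -38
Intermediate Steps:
a(Q) = (5 + Q)**2
19*((2*(-1))*1 + a(-5)) = 19*((2*(-1))*1 + (5 - 5)**2) = 19*(-2*1 + 0**2) = 19*(-2 + 0) = 19*(-2) = -38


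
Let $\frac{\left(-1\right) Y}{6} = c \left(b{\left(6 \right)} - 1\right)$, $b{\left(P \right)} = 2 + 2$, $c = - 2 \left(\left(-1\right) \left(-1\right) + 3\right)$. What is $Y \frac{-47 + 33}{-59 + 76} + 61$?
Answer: $- \frac{979}{17} \approx -57.588$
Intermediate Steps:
$c = -8$ ($c = - 2 \left(1 + 3\right) = \left(-2\right) 4 = -8$)
$b{\left(P \right)} = 4$
$Y = 144$ ($Y = - 6 \left(- 8 \left(4 - 1\right)\right) = - 6 \left(\left(-8\right) 3\right) = \left(-6\right) \left(-24\right) = 144$)
$Y \frac{-47 + 33}{-59 + 76} + 61 = 144 \frac{-47 + 33}{-59 + 76} + 61 = 144 \left(- \frac{14}{17}\right) + 61 = - \frac{2016}{17} + 61 = - \frac{979}{17}$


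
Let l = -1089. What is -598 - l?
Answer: 491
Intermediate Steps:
-598 - l = -598 - 1*(-1089) = -598 + 1089 = 491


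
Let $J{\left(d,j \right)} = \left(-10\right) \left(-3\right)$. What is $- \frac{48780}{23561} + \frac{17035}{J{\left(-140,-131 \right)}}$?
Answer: $\frac{79979647}{141366} \approx 565.76$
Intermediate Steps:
$J{\left(d,j \right)} = 30$
$- \frac{48780}{23561} + \frac{17035}{J{\left(-140,-131 \right)}} = - \frac{48780}{23561} + \frac{17035}{30} = \left(-48780\right) \frac{1}{23561} + 17035 \cdot \frac{1}{30} = - \frac{48780}{23561} + \frac{3407}{6} = \frac{79979647}{141366}$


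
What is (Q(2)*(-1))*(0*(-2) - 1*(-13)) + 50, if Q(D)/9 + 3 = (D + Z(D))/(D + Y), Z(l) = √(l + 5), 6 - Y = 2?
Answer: 362 - 39*√7/2 ≈ 310.41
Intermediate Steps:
Y = 4 (Y = 6 - 1*2 = 6 - 2 = 4)
Z(l) = √(5 + l)
Q(D) = -27 + 9*(D + √(5 + D))/(4 + D) (Q(D) = -27 + 9*((D + √(5 + D))/(D + 4)) = -27 + 9*((D + √(5 + D))/(4 + D)) = -27 + 9*(D + √(5 + D))/(4 + D))
(Q(2)*(-1))*(0*(-2) - 1*(-13)) + 50 = ((9*(-12 + √(5 + 2) - 2*2)/(4 + 2))*(-1))*(0*(-2) - 1*(-13)) + 50 = ((9*(-12 + √7 - 4)/6)*(-1))*(0 + 13) + 50 = ((9*(⅙)*(-16 + √7))*(-1))*13 + 50 = ((-24 + 3*√7/2)*(-1))*13 + 50 = (24 - 3*√7/2)*13 + 50 = (312 - 39*√7/2) + 50 = 362 - 39*√7/2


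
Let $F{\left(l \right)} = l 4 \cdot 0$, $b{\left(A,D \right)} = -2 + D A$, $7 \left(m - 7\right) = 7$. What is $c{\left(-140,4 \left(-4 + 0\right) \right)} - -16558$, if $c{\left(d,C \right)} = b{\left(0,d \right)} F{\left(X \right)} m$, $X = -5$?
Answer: $16558$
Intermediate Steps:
$m = 8$ ($m = 7 + \frac{1}{7} \cdot 7 = 7 + 1 = 8$)
$b{\left(A,D \right)} = -2 + A D$
$F{\left(l \right)} = 0$ ($F{\left(l \right)} = 4 l 0 = 0$)
$c{\left(d,C \right)} = 0$ ($c{\left(d,C \right)} = \left(-2 + 0 d\right) 0 \cdot 8 = \left(-2 + 0\right) 0 \cdot 8 = \left(-2\right) 0 \cdot 8 = 0 \cdot 8 = 0$)
$c{\left(-140,4 \left(-4 + 0\right) \right)} - -16558 = 0 - -16558 = 0 + 16558 = 16558$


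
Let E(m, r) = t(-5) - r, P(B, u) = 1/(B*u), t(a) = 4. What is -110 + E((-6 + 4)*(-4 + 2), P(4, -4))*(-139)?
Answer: -10795/16 ≈ -674.69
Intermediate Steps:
P(B, u) = 1/(B*u)
E(m, r) = 4 - r
-110 + E((-6 + 4)*(-4 + 2), P(4, -4))*(-139) = -110 + (4 - 1/(4*(-4)))*(-139) = -110 + (4 - (-1)/(4*4))*(-139) = -110 + (4 - 1*(-1/16))*(-139) = -110 + (4 + 1/16)*(-139) = -110 + (65/16)*(-139) = -110 - 9035/16 = -10795/16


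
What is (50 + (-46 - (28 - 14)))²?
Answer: 100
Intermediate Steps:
(50 + (-46 - (28 - 14)))² = (50 + (-46 - 1*14))² = (50 + (-46 - 14))² = (50 - 60)² = (-10)² = 100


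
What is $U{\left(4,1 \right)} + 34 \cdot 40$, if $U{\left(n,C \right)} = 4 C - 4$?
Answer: $1360$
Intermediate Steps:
$U{\left(n,C \right)} = -4 + 4 C$ ($U{\left(n,C \right)} = 4 C - 4 = -4 + 4 C$)
$U{\left(4,1 \right)} + 34 \cdot 40 = \left(-4 + 4 \cdot 1\right) + 34 \cdot 40 = \left(-4 + 4\right) + 1360 = 0 + 1360 = 1360$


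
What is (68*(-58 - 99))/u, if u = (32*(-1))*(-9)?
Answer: -2669/72 ≈ -37.069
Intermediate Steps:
u = 288 (u = -32*(-9) = 288)
(68*(-58 - 99))/u = (68*(-58 - 99))/288 = (68*(-157))*(1/288) = -10676*1/288 = -2669/72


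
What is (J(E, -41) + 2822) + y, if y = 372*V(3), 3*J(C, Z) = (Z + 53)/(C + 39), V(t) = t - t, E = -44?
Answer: 14106/5 ≈ 2821.2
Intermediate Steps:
V(t) = 0
J(C, Z) = (53 + Z)/(3*(39 + C)) (J(C, Z) = ((Z + 53)/(C + 39))/3 = ((53 + Z)/(39 + C))/3 = (53 + Z)/(3*(39 + C)))
y = 0 (y = 372*0 = 0)
(J(E, -41) + 2822) + y = ((53 - 41)/(3*(39 - 44)) + 2822) + 0 = ((⅓)*12/(-5) + 2822) + 0 = ((⅓)*(-⅕)*12 + 2822) + 0 = (-⅘ + 2822) + 0 = 14106/5 + 0 = 14106/5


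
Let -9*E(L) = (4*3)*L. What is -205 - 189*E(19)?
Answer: 4583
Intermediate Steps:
E(L) = -4*L/3 (E(L) = -4*3*L/9 = -4*L/3)
-205 - 189*E(19) = -205 - (-252)*19 = -205 - 189*(-76/3) = -205 + 4788 = 4583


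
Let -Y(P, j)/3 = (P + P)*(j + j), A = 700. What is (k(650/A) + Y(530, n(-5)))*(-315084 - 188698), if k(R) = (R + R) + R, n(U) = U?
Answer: -112151696949/7 ≈ -1.6022e+10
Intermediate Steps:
Y(P, j) = -12*P*j (Y(P, j) = -3*(P + P)*(j + j) = -3*2*P*2*j = -12*P*j)
k(R) = 3*R (k(R) = 2*R + R = 3*R)
(k(650/A) + Y(530, n(-5)))*(-315084 - 188698) = (3*(650/700) - 12*530*(-5))*(-315084 - 188698) = (3*(650*(1/700)) + 31800)*(-503782) = (3*(13/14) + 31800)*(-503782) = (39/14 + 31800)*(-503782) = (445239/14)*(-503782) = -112151696949/7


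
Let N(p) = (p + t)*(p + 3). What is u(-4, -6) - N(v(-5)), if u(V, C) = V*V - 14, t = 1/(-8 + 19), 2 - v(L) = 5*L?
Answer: -8918/11 ≈ -810.73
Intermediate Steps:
v(L) = 2 - 5*L
t = 1/11 ≈ 0.090909
N(p) = (3 + p)*(1/11 + p) (N(p) = (p + 1/11)*(p + 3) = (1/11 + p)*(3 + p) = (3 + p)*(1/11 + p))
u(V, C) = -14 + V² (u(V, C) = V² - 14 = -14 + V²)
u(-4, -6) - N(v(-5)) = (-14 + (-4)²) - (3/11 + (2 - 5*(-5))² + 34*(2 - 5*(-5))/11) = (-14 + 16) - (3/11 + (2 + 25)² + 34*(2 + 25)/11) = 2 - (3/11 + 27² + (34/11)*27) = 2 - (3/11 + 729 + 918/11) = 2 - 1*8940/11 = 2 - 8940/11 = -8918/11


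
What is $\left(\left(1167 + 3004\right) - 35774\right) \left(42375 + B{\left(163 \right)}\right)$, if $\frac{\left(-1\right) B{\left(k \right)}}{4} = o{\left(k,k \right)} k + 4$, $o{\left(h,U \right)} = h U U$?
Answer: $89234378860055$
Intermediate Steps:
$o{\left(h,U \right)} = h U^{2}$ ($o{\left(h,U \right)} = U h U = h U^{2}$)
$B{\left(k \right)} = -16 - 4 k^{4}$ ($B{\left(k \right)} = - 4 \left(k k^{2} k + 4\right) = - 4 \left(k^{3} k + 4\right) = - 4 \left(k^{4} + 4\right) = - 4 \left(4 + k^{4}\right) = -16 - 4 k^{4}$)
$\left(\left(1167 + 3004\right) - 35774\right) \left(42375 + B{\left(163 \right)}\right) = \left(\left(1167 + 3004\right) - 35774\right) \left(42375 - \left(16 + 4 \cdot 163^{4}\right)\right) = \left(4171 - 35774\right) \left(42375 - 2823647060\right) = - 31603 \left(42375 - 2823647060\right) = \left(-31603\right) \left(-2823604685\right) = 89234378860055$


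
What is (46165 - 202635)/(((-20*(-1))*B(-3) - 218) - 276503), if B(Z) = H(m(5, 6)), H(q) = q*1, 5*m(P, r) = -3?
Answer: 156470/276733 ≈ 0.56542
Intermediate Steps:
m(P, r) = -⅗ (m(P, r) = (⅕)*(-3) = -⅗)
H(q) = q
B(Z) = -⅗
(46165 - 202635)/(((-20*(-1))*B(-3) - 218) - 276503) = (46165 - 202635)/((-20*(-1)*(-⅗) - 218) - 276503) = -156470/((20*(-⅗) - 218) - 276503) = -156470/((-12 - 218) - 276503) = -156470/(-230 - 276503) = -156470/(-276733) = -156470*(-1/276733) = 156470/276733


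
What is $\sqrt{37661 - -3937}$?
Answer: $3 \sqrt{4622} \approx 203.96$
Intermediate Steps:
$\sqrt{37661 - -3937} = \sqrt{37661 + \left(-95065 + 99002\right)} = \sqrt{37661 + 3937} = \sqrt{41598} = 3 \sqrt{4622}$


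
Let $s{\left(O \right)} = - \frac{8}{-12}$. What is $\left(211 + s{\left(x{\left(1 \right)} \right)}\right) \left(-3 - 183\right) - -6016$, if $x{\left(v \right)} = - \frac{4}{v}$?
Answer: $-33354$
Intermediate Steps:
$s{\left(O \right)} = \frac{2}{3}$ ($s{\left(O \right)} = \left(-8\right) \left(- \frac{1}{12}\right) = \frac{2}{3}$)
$\left(211 + s{\left(x{\left(1 \right)} \right)}\right) \left(-3 - 183\right) - -6016 = \left(211 + \frac{2}{3}\right) \left(-3 - 183\right) - -6016 = \frac{635}{3} \left(-186\right) + 6016 = -39370 + 6016 = -33354$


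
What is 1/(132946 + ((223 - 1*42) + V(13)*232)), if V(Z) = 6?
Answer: 1/134519 ≈ 7.4339e-6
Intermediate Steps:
1/(132946 + ((223 - 1*42) + V(13)*232)) = 1/(132946 + ((223 - 1*42) + 6*232)) = 1/(132946 + ((223 - 42) + 1392)) = 1/(132946 + (181 + 1392)) = 1/(132946 + 1573) = 1/134519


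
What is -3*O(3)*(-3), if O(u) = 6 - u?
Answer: 27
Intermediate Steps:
-3*O(3)*(-3) = -3*(6 - 1*3)*(-3) = -3*(6 - 3)*(-3) = -3*3*(-3) = -9*(-3) = 27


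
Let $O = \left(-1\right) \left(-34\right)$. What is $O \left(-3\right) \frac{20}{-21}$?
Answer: $\frac{680}{7} \approx 97.143$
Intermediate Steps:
$O = 34$
$O \left(-3\right) \frac{20}{-21} = 34 \left(-3\right) \frac{20}{-21} = - 102 \cdot 20 \left(- \frac{1}{21}\right) = \left(-102\right) \left(- \frac{20}{21}\right) = \frac{680}{7}$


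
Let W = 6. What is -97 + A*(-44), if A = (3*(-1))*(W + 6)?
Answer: 1487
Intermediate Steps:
A = -36 (A = (3*(-1))*(6 + 6) = -3*12 = -36)
-97 + A*(-44) = -97 - 36*(-44) = -97 + 1584 = 1487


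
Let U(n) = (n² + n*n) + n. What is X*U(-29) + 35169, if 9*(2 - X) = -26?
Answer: 129751/3 ≈ 43250.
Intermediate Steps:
X = 44/9 (X = 2 - ⅑*(-26) = 2 + 26/9 = 44/9 ≈ 4.8889)
U(n) = n + 2*n² (U(n) = (n² + n²) + n = 2*n² + n = n + 2*n²)
X*U(-29) + 35169 = 44*(-29*(1 + 2*(-29)))/9 + 35169 = 44*(-29*(1 - 58))/9 + 35169 = 44*(-29*(-57))/9 + 35169 = (44/9)*1653 + 35169 = 24244/3 + 35169 = 129751/3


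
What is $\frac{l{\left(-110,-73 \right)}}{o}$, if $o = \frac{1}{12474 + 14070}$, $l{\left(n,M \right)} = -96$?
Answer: $-2548224$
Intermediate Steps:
$o = \frac{1}{26544} \approx 3.7673 \cdot 10^{-5}$
$\frac{l{\left(-110,-73 \right)}}{o} = - 96 \frac{1}{\frac{1}{26544}} = \left(-96\right) 26544 = -2548224$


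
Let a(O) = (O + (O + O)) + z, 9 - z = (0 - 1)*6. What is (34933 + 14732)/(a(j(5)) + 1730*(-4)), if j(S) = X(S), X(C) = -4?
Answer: -49665/6917 ≈ -7.1801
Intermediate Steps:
j(S) = -4
z = 15 (z = 9 - (0 - 1)*6 = 9 - (-1)*6 = 9 - 1*(-6) = 9 + 6 = 15)
a(O) = 15 + 3*O (a(O) = (O + (O + O)) + 15 = (O + 2*O) + 15 = 3*O + 15 = 15 + 3*O)
(34933 + 14732)/(a(j(5)) + 1730*(-4)) = (34933 + 14732)/((15 + 3*(-4)) + 1730*(-4)) = 49665/((15 - 12) - 6920) = 49665/(3 - 6920) = 49665/(-6917) = 49665*(-1/6917) = -49665/6917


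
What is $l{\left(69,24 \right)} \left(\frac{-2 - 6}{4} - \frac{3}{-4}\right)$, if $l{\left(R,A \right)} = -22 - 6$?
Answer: $35$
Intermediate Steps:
$l{\left(R,A \right)} = -28$
$l{\left(69,24 \right)} \left(\frac{-2 - 6}{4} - \frac{3}{-4}\right) = - 28 \left(\frac{-2 - 6}{4} - \frac{3}{-4}\right) = - 28 \left(\left(-2 - 6\right) \frac{1}{4} - - \frac{3}{4}\right) = - 28 \left(\left(-8\right) \frac{1}{4} + \frac{3}{4}\right) = - 28 \left(-2 + \frac{3}{4}\right) = \left(-28\right) \left(- \frac{5}{4}\right) = 35$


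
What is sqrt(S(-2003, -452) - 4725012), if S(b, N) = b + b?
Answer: I*sqrt(4729018) ≈ 2174.6*I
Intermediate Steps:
S(b, N) = 2*b
sqrt(S(-2003, -452) - 4725012) = sqrt(2*(-2003) - 4725012) = sqrt(-4006 - 4725012) = sqrt(-4729018) = I*sqrt(4729018)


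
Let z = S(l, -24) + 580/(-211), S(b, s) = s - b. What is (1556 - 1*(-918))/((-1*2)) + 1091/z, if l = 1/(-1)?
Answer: -6950822/5433 ≈ -1279.4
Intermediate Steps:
l = -1
z = -5433/211 (z = (-24 - 1*(-1)) + 580/(-211) = (-24 + 1) + 580*(-1/211) = -23 - 580/211 = -5433/211 ≈ -25.749)
(1556 - 1*(-918))/((-1*2)) + 1091/z = (1556 - 1*(-918))/((-1*2)) + 1091/(-5433/211) = (1556 + 918)/(-2) + 1091*(-211/5433) = 2474*(-½) - 230201/5433 = -1237 - 230201/5433 = -6950822/5433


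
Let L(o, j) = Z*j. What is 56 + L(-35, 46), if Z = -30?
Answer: -1324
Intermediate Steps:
L(o, j) = -30*j
56 + L(-35, 46) = 56 - 30*46 = 56 - 1380 = -1324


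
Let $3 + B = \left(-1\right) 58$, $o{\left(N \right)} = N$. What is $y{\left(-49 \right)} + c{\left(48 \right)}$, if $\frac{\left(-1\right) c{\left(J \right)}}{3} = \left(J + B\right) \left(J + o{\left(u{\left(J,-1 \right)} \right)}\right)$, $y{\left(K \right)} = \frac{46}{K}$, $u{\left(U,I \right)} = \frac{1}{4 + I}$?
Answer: $\frac{92319}{49} \approx 1884.1$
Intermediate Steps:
$B = -61$ ($B = -3 - 58 = -61$)
$c{\left(J \right)} = - 3 \left(-61 + J\right) \left(\frac{1}{3} + J\right)$ ($c{\left(J \right)} = - 3 \left(J - 61\right) \left(J + \frac{1}{4 - 1}\right) = - 3 \left(-61 + J\right) \left(J + \frac{1}{3}\right) = - 3 \left(-61 + J\right) \left(\frac{1}{3} + J\right)$)
$y{\left(-49 \right)} + c{\left(48 \right)} = \frac{46}{-49} + \left(61 - 3 \cdot 48^{2} + 182 \cdot 48\right) = 46 \left(- \frac{1}{49}\right) + \left(61 - 6912 + 8736\right) = - \frac{46}{49} + \left(61 - 6912 + 8736\right) = - \frac{46}{49} + 1885 = \frac{92319}{49}$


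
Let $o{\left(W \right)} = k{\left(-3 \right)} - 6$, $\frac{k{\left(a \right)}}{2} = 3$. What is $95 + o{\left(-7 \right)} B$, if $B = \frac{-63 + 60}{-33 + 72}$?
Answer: $95$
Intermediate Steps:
$k{\left(a \right)} = 6$ ($k{\left(a \right)} = 2 \cdot 3 = 6$)
$B = - \frac{1}{13}$ ($B = - \frac{3}{39} = \left(-3\right) \frac{1}{39} = - \frac{1}{13} \approx -0.076923$)
$o{\left(W \right)} = 0$ ($o{\left(W \right)} = 6 - 6 = 0$)
$95 + o{\left(-7 \right)} B = 95 + 0 \left(- \frac{1}{13}\right) = 95 + 0 = 95$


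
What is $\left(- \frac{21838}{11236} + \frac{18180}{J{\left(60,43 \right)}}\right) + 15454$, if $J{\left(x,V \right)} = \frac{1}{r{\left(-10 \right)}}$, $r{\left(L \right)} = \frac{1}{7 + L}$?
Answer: $\frac{52764573}{5618} \approx 9392.1$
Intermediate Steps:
$J{\left(x,V \right)} = -3$ ($J{\left(x,V \right)} = \frac{1}{\frac{1}{7 - 10}} = \frac{1}{\frac{1}{-3}} = \frac{1}{- \frac{1}{3}} = -3$)
$\left(- \frac{21838}{11236} + \frac{18180}{J{\left(60,43 \right)}}\right) + 15454 = \left(- \frac{21838}{11236} + \frac{18180}{-3}\right) + 15454 = \left(\left(-21838\right) \frac{1}{11236} + 18180 \left(- \frac{1}{3}\right)\right) + 15454 = \left(- \frac{10919}{5618} - 6060\right) + 15454 = - \frac{34055999}{5618} + 15454 = \frac{52764573}{5618}$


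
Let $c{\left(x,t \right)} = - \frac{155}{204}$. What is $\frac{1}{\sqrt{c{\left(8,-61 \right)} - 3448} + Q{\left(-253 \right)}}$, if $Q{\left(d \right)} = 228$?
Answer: $\frac{46512}{11308283} - \frac{26 i \sqrt{212313}}{11308283} \approx 0.0041131 - 0.0010594 i$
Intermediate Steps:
$c{\left(x,t \right)} = - \frac{155}{204}$ ($c{\left(x,t \right)} = \left(-155\right) \frac{1}{204} = - \frac{155}{204}$)
$\frac{1}{\sqrt{c{\left(8,-61 \right)} - 3448} + Q{\left(-253 \right)}} = \frac{1}{\sqrt{- \frac{155}{204} - 3448} + 228} = \frac{1}{\sqrt{- \frac{703547}{204}} + 228} = \frac{1}{\frac{13 i \sqrt{212313}}{102} + 228} = \frac{1}{228 + \frac{13 i \sqrt{212313}}{102}}$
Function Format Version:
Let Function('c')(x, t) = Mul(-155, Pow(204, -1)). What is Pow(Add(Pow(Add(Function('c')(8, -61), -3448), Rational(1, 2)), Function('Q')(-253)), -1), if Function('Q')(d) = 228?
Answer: Add(Rational(46512, 11308283), Mul(Rational(-26, 11308283), I, Pow(212313, Rational(1, 2)))) ≈ Add(0.0041131, Mul(-0.0010594, I))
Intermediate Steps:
Function('c')(x, t) = Rational(-155, 204) (Function('c')(x, t) = Mul(-155, Rational(1, 204)) = Rational(-155, 204))
Pow(Add(Pow(Add(Function('c')(8, -61), -3448), Rational(1, 2)), Function('Q')(-253)), -1) = Pow(Add(Pow(Add(Rational(-155, 204), -3448), Rational(1, 2)), 228), -1) = Pow(Add(Pow(Rational(-703547, 204), Rational(1, 2)), 228), -1) = Pow(Add(Mul(Rational(13, 102), I, Pow(212313, Rational(1, 2))), 228), -1) = Pow(Add(228, Mul(Rational(13, 102), I, Pow(212313, Rational(1, 2)))), -1)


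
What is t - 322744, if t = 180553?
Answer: -142191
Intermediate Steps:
t - 322744 = 180553 - 322744 = -142191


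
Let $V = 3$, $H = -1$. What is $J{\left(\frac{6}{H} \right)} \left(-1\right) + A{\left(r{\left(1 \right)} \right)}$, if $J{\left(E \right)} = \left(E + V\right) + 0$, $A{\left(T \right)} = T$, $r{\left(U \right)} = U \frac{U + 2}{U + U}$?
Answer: $\frac{9}{2} \approx 4.5$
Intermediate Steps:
$r{\left(U \right)} = 1 + \frac{U}{2}$ ($r{\left(U \right)} = U \frac{2 + U}{2 U} = 1 + \frac{U}{2}$)
$J{\left(E \right)} = 3 + E$ ($J{\left(E \right)} = \left(E + 3\right) + 0 = \left(3 + E\right) + 0 = 3 + E$)
$J{\left(\frac{6}{H} \right)} \left(-1\right) + A{\left(r{\left(1 \right)} \right)} = \left(3 + \frac{6}{-1}\right) \left(-1\right) + \left(1 + \frac{1}{2} \cdot 1\right) = \left(3 + 6 \left(-1\right)\right) \left(-1\right) + \left(1 + \frac{1}{2}\right) = \left(3 - 6\right) \left(-1\right) + \frac{3}{2} = \left(-3\right) \left(-1\right) + \frac{3}{2} = 3 + \frac{3}{2} = \frac{9}{2}$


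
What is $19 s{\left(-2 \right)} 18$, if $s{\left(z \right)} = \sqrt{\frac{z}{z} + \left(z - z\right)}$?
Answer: $342$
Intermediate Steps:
$s{\left(z \right)} = 1$ ($s{\left(z \right)} = \sqrt{1 + 0} = \sqrt{1} = 1$)
$19 s{\left(-2 \right)} 18 = 19 \cdot 1 \cdot 18 = 19 \cdot 18 = 342$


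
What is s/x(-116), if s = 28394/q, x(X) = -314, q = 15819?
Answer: -14197/2483583 ≈ -0.0057163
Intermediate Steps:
s = 28394/15819 ≈ 1.7949
s/x(-116) = (28394/15819)/(-314) = (28394/15819)*(-1/314) = -14197/2483583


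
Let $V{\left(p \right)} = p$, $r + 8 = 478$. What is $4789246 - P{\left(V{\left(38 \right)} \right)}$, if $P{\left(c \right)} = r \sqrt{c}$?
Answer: $4789246 - 470 \sqrt{38} \approx 4.7864 \cdot 10^{6}$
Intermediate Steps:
$r = 470$ ($r = -8 + 478 = 470$)
$P{\left(c \right)} = 470 \sqrt{c}$
$4789246 - P{\left(V{\left(38 \right)} \right)} = 4789246 - 470 \sqrt{38}$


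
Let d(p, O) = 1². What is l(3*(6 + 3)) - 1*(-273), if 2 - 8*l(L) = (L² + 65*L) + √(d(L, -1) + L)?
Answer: -149/4 - √7/4 ≈ -37.911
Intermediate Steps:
d(p, O) = 1
l(L) = ¼ - 65*L/8 - L²/8 - √(1 + L)/8 (l(L) = ¼ - ((L² + 65*L) + √(1 + L))/8 = ¼ - (L² + √(1 + L) + 65*L)/8 = ¼ + (-65*L/8 - L²/8 - √(1 + L)/8) = ¼ - 65*L/8 - L²/8 - √(1 + L)/8)
l(3*(6 + 3)) - 1*(-273) = (¼ - 195*(6 + 3)/8 - 9*(6 + 3)²/8 - √(1 + 3*(6 + 3))/8) - 1*(-273) = (¼ - 195*9/8 - (3*9)²/8 - √(1 + 3*9)/8) + 273 = (¼ - 65/8*27 - ⅛*27² - √(1 + 27)/8) + 273 = (¼ - 1755/8 - ⅛*729 - √7/4) + 273 = (¼ - 1755/8 - 729/8 - √7/4) + 273 = (-1241/4 - √7/4) + 273 = -149/4 - √7/4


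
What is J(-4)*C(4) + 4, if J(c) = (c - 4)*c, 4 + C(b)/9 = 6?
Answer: 580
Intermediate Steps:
C(b) = 18 (C(b) = -36 + 9*6 = -36 + 54 = 18)
J(c) = c*(-4 + c) (J(c) = (-4 + c)*c = c*(-4 + c))
J(-4)*C(4) + 4 = -4*(-4 - 4)*18 + 4 = -4*(-8)*18 + 4 = 32*18 + 4 = 576 + 4 = 580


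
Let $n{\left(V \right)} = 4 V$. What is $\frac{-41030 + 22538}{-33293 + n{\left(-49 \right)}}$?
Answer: $\frac{6164}{11163} \approx 0.55218$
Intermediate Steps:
$\frac{-41030 + 22538}{-33293 + n{\left(-49 \right)}} = \frac{-41030 + 22538}{-33293 + 4 \left(-49\right)} = - \frac{18492}{-33293 - 196} = - \frac{18492}{-33489} = \left(-18492\right) \left(- \frac{1}{33489}\right) = \frac{6164}{11163}$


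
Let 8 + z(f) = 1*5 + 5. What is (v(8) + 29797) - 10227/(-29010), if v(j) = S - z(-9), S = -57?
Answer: 287569869/9670 ≈ 29738.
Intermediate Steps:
z(f) = 2 (z(f) = -8 + (1*5 + 5) = -8 + (5 + 5) = -8 + 10 = 2)
v(j) = -59 (v(j) = -57 - 1*2 = -57 - 2 = -59)
(v(8) + 29797) - 10227/(-29010) = (-59 + 29797) - 10227/(-29010) = 29738 - 10227*(-1/29010) = 29738 + 3409/9670 = 287569869/9670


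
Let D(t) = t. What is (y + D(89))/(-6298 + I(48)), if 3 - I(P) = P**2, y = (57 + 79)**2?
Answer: -18585/8599 ≈ -2.1613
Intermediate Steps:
y = 18496 (y = 136**2 = 18496)
I(P) = 3 - P**2
(y + D(89))/(-6298 + I(48)) = (18496 + 89)/(-6298 + (3 - 1*48**2)) = 18585/(-6298 + (3 - 1*2304)) = 18585/(-6298 + (3 - 2304)) = 18585/(-6298 - 2301) = 18585/(-8599) = 18585*(-1/8599) = -18585/8599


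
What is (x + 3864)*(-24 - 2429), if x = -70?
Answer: -9306682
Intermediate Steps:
(x + 3864)*(-24 - 2429) = (-70 + 3864)*(-24 - 2429) = 3794*(-2453) = -9306682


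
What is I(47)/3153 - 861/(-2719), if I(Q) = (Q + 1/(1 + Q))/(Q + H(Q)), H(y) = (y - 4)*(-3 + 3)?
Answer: 6130574431/19340703792 ≈ 0.31698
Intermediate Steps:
H(y) = 0 (H(y) = (-4 + y)*0 = 0)
I(Q) = (Q + 1/(1 + Q))/Q (I(Q) = (Q + 1/(1 + Q))/(Q + 0) = (Q + 1/(1 + Q))/Q)
I(47)/3153 - 861/(-2719) = ((1 + 47 + 47²)/(47*(1 + 47)))/3153 - 861/(-2719) = ((1/47)*(1 + 47 + 2209)/48)*(1/3153) - 861*(-1/2719) = ((1/47)*(1/48)*2257)*(1/3153) + 861/2719 = (2257/2256)*(1/3153) + 861/2719 = 2257/7113168 + 861/2719 = 6130574431/19340703792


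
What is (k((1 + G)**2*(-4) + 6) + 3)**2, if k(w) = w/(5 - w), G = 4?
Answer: 41209/9801 ≈ 4.2046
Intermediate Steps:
(k((1 + G)**2*(-4) + 6) + 3)**2 = (-((1 + 4)**2*(-4) + 6)/(-5 + ((1 + 4)**2*(-4) + 6)) + 3)**2 = (-(5**2*(-4) + 6)/(-5 + (5**2*(-4) + 6)) + 3)**2 = (-(25*(-4) + 6)/(-5 + (25*(-4) + 6)) + 3)**2 = (-(-100 + 6)/(-5 + (-100 + 6)) + 3)**2 = (-1*(-94)/(-5 - 94) + 3)**2 = (-1*(-94)/(-99) + 3)**2 = (-1*(-94)*(-1/99) + 3)**2 = (-94/99 + 3)**2 = (203/99)**2 = 41209/9801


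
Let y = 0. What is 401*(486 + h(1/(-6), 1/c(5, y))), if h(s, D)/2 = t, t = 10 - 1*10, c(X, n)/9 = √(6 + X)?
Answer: 194886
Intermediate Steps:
c(X, n) = 9*√(6 + X)
t = 0 (t = 10 - 10 = 0)
h(s, D) = 0 (h(s, D) = 2*0 = 0)
401*(486 + h(1/(-6), 1/c(5, y))) = 401*(486 + 0) = 401*486 = 194886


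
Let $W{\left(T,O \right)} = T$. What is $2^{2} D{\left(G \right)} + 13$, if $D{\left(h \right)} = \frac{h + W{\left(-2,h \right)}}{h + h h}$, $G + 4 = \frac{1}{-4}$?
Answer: $\frac{2473}{221} \approx 11.19$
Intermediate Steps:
$G = - \frac{17}{4}$ ($G = -4 + \frac{1}{-4} = -4 - \frac{1}{4} = - \frac{17}{4} \approx -4.25$)
$D{\left(h \right)} = \frac{-2 + h}{h + h^{2}}$ ($D{\left(h \right)} = \frac{h - 2}{h + h h} = \frac{-2 + h}{h + h^{2}}$)
$2^{2} D{\left(G \right)} + 13 = 2^{2} \frac{-2 - \frac{17}{4}}{\left(- \frac{17}{4}\right) \left(1 - \frac{17}{4}\right)} + 13 = 4 \left(\left(- \frac{4}{17}\right) \frac{1}{- \frac{13}{4}} \left(- \frac{25}{4}\right)\right) + 13 = 4 \left(\left(- \frac{4}{17}\right) \left(- \frac{4}{13}\right) \left(- \frac{25}{4}\right)\right) + 13 = 4 \left(- \frac{100}{221}\right) + 13 = - \frac{400}{221} + 13 = \frac{2473}{221}$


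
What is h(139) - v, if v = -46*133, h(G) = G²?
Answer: 25439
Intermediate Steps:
v = -6118
h(139) - v = 139² - 1*(-6118) = 19321 + 6118 = 25439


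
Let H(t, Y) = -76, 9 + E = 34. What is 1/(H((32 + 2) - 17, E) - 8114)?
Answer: -1/8190 ≈ -0.00012210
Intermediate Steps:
E = 25 (E = -9 + 34 = 25)
1/(H((32 + 2) - 17, E) - 8114) = 1/(-76 - 8114) = 1/(-8190) = -1/8190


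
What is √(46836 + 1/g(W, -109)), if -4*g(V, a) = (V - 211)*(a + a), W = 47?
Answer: √3741627052646/8938 ≈ 216.42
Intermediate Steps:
g(V, a) = -a*(-211 + V)/2 (g(V, a) = -(V - 211)*(a + a)/4 = -(-211 + V)*2*a/4 = -a*(-211 + V)/2)
√(46836 + 1/g(W, -109)) = √(46836 + 1/((½)*(-109)*(211 - 1*47))) = √(46836 + 1/((½)*(-109)*(211 - 47))) = √(46836 + 1/((½)*(-109)*164)) = √(46836 + 1/(-8938)) = √(46836 - 1/8938) = √(418620167/8938) = √3741627052646/8938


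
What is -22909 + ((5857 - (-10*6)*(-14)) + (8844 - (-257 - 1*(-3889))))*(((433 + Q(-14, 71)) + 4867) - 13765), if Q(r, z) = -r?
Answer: -86468188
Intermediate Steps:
-22909 + ((5857 - (-10*6)*(-14)) + (8844 - (-257 - 1*(-3889))))*(((433 + Q(-14, 71)) + 4867) - 13765) = -22909 + ((5857 - (-10*6)*(-14)) + (8844 - (-257 - 1*(-3889))))*(((433 - 1*(-14)) + 4867) - 13765) = -22909 + ((5857 - (-60)*(-14)) + (8844 - (-257 + 3889)))*(((433 + 14) + 4867) - 13765) = -22909 + ((5857 - 1*840) + (8844 - 1*3632))*((447 + 4867) - 13765) = -22909 + ((5857 - 840) + (8844 - 3632))*(5314 - 13765) = -22909 + (5017 + 5212)*(-8451) = -22909 + 10229*(-8451) = -22909 - 86445279 = -86468188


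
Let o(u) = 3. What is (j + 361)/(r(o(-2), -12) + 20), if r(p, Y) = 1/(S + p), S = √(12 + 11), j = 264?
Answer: 173125/5479 - 625*√23/5479 ≈ 31.051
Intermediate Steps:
S = √23 ≈ 4.7958
r(p, Y) = 1/(p + √23) (r(p, Y) = 1/(√23 + p) = 1/(p + √23))
(j + 361)/(r(o(-2), -12) + 20) = (264 + 361)/(1/(3 + √23) + 20) = 625/(20 + 1/(3 + √23))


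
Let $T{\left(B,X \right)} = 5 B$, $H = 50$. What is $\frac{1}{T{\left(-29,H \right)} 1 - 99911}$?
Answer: $- \frac{1}{100056} \approx -9.9944 \cdot 10^{-6}$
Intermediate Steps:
$\frac{1}{T{\left(-29,H \right)} 1 - 99911} = \frac{1}{5 \left(-29\right) 1 - 99911} = \frac{1}{\left(-145\right) 1 - 99911} = \frac{1}{-145 - 99911} = \frac{1}{-100056} = - \frac{1}{100056}$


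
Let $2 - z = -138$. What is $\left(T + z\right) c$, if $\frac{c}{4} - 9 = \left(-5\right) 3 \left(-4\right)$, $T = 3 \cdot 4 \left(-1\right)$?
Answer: $35328$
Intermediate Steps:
$z = 140$ ($z = 2 - -138 = 2 + 138 = 140$)
$T = -12$ ($T = 12 \left(-1\right) = -12$)
$c = 276$ ($c = 36 + 4 \left(-5\right) 3 \left(-4\right) = 36 + 4 \left(\left(-15\right) \left(-4\right)\right) = 36 + 4 \cdot 60 = 36 + 240 = 276$)
$\left(T + z\right) c = \left(-12 + 140\right) 276 = 128 \cdot 276 = 35328$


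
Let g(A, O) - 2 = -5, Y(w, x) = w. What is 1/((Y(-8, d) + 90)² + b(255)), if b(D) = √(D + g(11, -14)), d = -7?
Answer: 1681/11302981 - 3*√7/22605962 ≈ 0.00014837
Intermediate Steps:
g(A, O) = -3 (g(A, O) = 2 - 5 = -3)
b(D) = √(-3 + D) (b(D) = √(D - 3) = √(-3 + D))
1/((Y(-8, d) + 90)² + b(255)) = 1/((-8 + 90)² + √(-3 + 255)) = 1/(82² + √252) = 1/(6724 + 6*√7)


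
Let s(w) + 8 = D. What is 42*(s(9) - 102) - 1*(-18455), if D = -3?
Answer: 13709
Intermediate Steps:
s(w) = -11 (s(w) = -8 - 3 = -11)
42*(s(9) - 102) - 1*(-18455) = 42*(-11 - 102) - 1*(-18455) = 42*(-113) + 18455 = -4746 + 18455 = 13709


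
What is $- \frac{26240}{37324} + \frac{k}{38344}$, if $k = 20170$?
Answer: $- \frac{31665185}{178893932} \approx -0.17701$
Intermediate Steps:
$- \frac{26240}{37324} + \frac{k}{38344} = - \frac{26240}{37324} + \frac{20170}{38344} = \left(-26240\right) \frac{1}{37324} + 20170 \cdot \frac{1}{38344} = - \frac{6560}{9331} + \frac{10085}{19172} = - \frac{31665185}{178893932}$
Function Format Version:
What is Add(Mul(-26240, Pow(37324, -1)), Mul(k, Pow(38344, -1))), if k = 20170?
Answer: Rational(-31665185, 178893932) ≈ -0.17701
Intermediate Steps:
Add(Mul(-26240, Pow(37324, -1)), Mul(k, Pow(38344, -1))) = Add(Mul(-26240, Pow(37324, -1)), Mul(20170, Pow(38344, -1))) = Add(Mul(-26240, Rational(1, 37324)), Mul(20170, Rational(1, 38344))) = Add(Rational(-6560, 9331), Rational(10085, 19172)) = Rational(-31665185, 178893932)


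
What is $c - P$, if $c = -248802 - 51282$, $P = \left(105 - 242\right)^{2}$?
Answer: $-318853$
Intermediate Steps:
$P = 18769$ ($P = \left(-137\right)^{2} = 18769$)
$c = -300084$
$c - P = -300084 - 18769 = -318853$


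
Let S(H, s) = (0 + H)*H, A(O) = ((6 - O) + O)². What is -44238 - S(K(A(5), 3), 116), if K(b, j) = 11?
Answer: -44359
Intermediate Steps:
A(O) = 36 (A(O) = 6² = 36)
S(H, s) = H² (S(H, s) = H*H = H²)
-44238 - S(K(A(5), 3), 116) = -44238 - 1*11² = -44238 - 1*121 = -44238 - 121 = -44359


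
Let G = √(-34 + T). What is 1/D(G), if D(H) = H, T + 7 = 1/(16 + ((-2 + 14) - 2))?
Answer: -I*√27690/1065 ≈ -0.15625*I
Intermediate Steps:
T = -181/26 (T = -7 + 1/(16 + ((-2 + 14) - 2)) = -7 + 1/(16 + (12 - 2)) = -7 + 1/(16 + 10) = -7 + 1/26 = -181/26 ≈ -6.9615)
G = I*√27690/26 (G = √(-34 - 181/26) = √(-1065/26) = I*√27690/26 ≈ 6.4001*I)
1/D(G) = 1/(I*√27690/26) = -I*√27690/1065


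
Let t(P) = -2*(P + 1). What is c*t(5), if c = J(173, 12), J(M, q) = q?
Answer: -144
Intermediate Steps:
t(P) = -2 - 2*P (t(P) = -2*(1 + P) = -2 - 2*P)
c = 12
c*t(5) = 12*(-2 - 2*5) = 12*(-2 - 10) = 12*(-12) = -144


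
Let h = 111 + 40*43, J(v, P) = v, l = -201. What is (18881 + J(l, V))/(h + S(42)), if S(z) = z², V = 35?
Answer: 3736/719 ≈ 5.1961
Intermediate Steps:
h = 1831 (h = 111 + 1720 = 1831)
(18881 + J(l, V))/(h + S(42)) = (18881 - 201)/(1831 + 42²) = 18680/(1831 + 1764) = 18680/3595 = 18680*(1/3595) = 3736/719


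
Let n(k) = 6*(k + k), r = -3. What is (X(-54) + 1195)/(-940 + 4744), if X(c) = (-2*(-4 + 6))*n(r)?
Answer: 1339/3804 ≈ 0.35200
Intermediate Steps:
n(k) = 12*k (n(k) = 6*(2*k) = 12*k)
X(c) = 144 (X(c) = (-2*(-4 + 6))*(12*(-3)) = -2*2*(-36) = -4*(-36) = 144)
(X(-54) + 1195)/(-940 + 4744) = (144 + 1195)/(-940 + 4744) = 1339/3804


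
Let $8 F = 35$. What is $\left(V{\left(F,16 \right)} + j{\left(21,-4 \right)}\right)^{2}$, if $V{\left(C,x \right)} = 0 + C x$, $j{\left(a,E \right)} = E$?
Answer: $4356$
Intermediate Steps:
$F = \frac{35}{8}$ ($F = \frac{1}{8} \cdot 35 = \frac{35}{8} \approx 4.375$)
$V{\left(C,x \right)} = C x$
$\left(V{\left(F,16 \right)} + j{\left(21,-4 \right)}\right)^{2} = \left(\frac{35}{8} \cdot 16 - 4\right)^{2} = \left(70 - 4\right)^{2} = 66^{2} = 4356$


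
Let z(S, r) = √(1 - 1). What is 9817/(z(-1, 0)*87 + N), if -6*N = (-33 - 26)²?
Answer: -58902/3481 ≈ -16.921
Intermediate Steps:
z(S, r) = 0 (z(S, r) = √0 = 0)
N = -3481/6 (N = -(-33 - 26)²/6 = -⅙*(-59)² = -⅙*3481 = -3481/6 ≈ -580.17)
9817/(z(-1, 0)*87 + N) = 9817/(0*87 - 3481/6) = 9817/(0 - 3481/6) = 9817/(-3481/6) = 9817*(-6/3481) = -58902/3481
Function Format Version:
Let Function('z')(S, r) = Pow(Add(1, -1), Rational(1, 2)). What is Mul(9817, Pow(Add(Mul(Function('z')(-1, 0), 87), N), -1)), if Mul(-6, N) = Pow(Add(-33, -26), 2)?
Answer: Rational(-58902, 3481) ≈ -16.921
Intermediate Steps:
Function('z')(S, r) = 0 (Function('z')(S, r) = Pow(0, Rational(1, 2)) = 0)
N = Rational(-3481, 6) (N = Mul(Rational(-1, 6), Pow(Add(-33, -26), 2)) = Mul(Rational(-1, 6), Pow(-59, 2)) = Mul(Rational(-1, 6), 3481) = Rational(-3481, 6) ≈ -580.17)
Mul(9817, Pow(Add(Mul(Function('z')(-1, 0), 87), N), -1)) = Mul(9817, Pow(Add(Mul(0, 87), Rational(-3481, 6)), -1)) = Mul(9817, Pow(Add(0, Rational(-3481, 6)), -1)) = Mul(9817, Pow(Rational(-3481, 6), -1)) = Mul(9817, Rational(-6, 3481)) = Rational(-58902, 3481)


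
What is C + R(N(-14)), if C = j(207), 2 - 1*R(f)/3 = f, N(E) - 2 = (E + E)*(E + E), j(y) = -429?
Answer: -2781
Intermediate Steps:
N(E) = 2 + 4*E² (N(E) = 2 + (E + E)*(E + E) = 2 + (2*E)*(2*E) = 2 + 4*E²)
R(f) = 6 - 3*f
C = -429
C + R(N(-14)) = -429 + (6 - 3*(2 + 4*(-14)²)) = -429 + (6 - 3*(2 + 4*196)) = -429 + (6 - 3*(2 + 784)) = -429 + (6 - 3*786) = -429 + (6 - 2358) = -429 - 2352 = -2781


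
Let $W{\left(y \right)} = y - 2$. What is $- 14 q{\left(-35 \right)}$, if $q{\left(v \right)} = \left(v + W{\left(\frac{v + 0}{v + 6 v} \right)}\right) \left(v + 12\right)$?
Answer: $-11868$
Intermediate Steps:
$W{\left(y \right)} = -2 + y$ ($W{\left(y \right)} = y - 2 = -2 + y$)
$q{\left(v \right)} = \left(12 + v\right) \left(- \frac{13}{7} + v\right)$ ($q{\left(v \right)} = \left(v + \left(-2 + \frac{v + 0}{v + 6 v}\right)\right) \left(v + 12\right) = \left(v + \left(-2 + \frac{v}{7 v}\right)\right) \left(12 + v\right) = \left(v + \left(-2 + v \frac{1}{7 v}\right)\right) \left(12 + v\right) = \left(v + \left(-2 + \frac{1}{7}\right)\right) \left(12 + v\right) = \left(v - \frac{13}{7}\right) \left(12 + v\right) = \left(- \frac{13}{7} + v\right) \left(12 + v\right) = \left(12 + v\right) \left(- \frac{13}{7} + v\right)$)
$- 14 q{\left(-35 \right)} = - 14 \left(- \frac{156}{7} + \left(-35\right)^{2} + \frac{71}{7} \left(-35\right)\right) = - 14 \left(- \frac{156}{7} + 1225 - 355\right) = \left(-14\right) \frac{5934}{7} = -11868$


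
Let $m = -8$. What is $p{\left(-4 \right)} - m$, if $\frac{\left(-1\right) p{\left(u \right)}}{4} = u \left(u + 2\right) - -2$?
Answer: $-32$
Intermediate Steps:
$p{\left(u \right)} = -8 - 4 u \left(2 + u\right)$ ($p{\left(u \right)} = - 4 \left(u \left(u + 2\right) - -2\right) = - 4 \left(u \left(2 + u\right) + 2\right) = - 4 \left(2 + u \left(2 + u\right)\right) = -8 - 4 u \left(2 + u\right)$)
$p{\left(-4 \right)} - m = \left(-8 - -32 - 4 \left(-4\right)^{2}\right) - -8 = \left(-8 + 32 - 64\right) + 8 = -40 + 8 = -32$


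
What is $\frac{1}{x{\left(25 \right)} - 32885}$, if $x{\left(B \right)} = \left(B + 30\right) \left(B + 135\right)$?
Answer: $- \frac{1}{24085} \approx -4.152 \cdot 10^{-5}$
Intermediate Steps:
$x{\left(B \right)} = \left(30 + B\right) \left(135 + B\right)$
$\frac{1}{x{\left(25 \right)} - 32885} = \frac{1}{\left(4050 + 25^{2} + 165 \cdot 25\right) - 32885} = \frac{1}{\left(4050 + 625 + 4125\right) - 32885} = \frac{1}{8800 - 32885} = \frac{1}{-24085} = - \frac{1}{24085}$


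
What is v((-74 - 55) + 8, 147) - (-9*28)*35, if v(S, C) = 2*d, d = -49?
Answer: 8722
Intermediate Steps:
v(S, C) = -98 (v(S, C) = 2*(-49) = -98)
v((-74 - 55) + 8, 147) - (-9*28)*35 = -98 - (-9*28)*35 = -98 - (-252)*35 = -98 - 1*(-8820) = -98 + 8820 = 8722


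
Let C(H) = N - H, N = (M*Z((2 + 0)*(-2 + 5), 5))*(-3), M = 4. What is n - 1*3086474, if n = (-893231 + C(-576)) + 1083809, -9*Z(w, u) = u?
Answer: -8685940/3 ≈ -2.8953e+6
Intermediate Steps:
Z(w, u) = -u/9
N = 20/3 (N = (4*(-1/9*5))*(-3) = (4*(-5/9))*(-3) = -20/9*(-3) = 20/3 ≈ 6.6667)
C(H) = 20/3 - H
n = 573482/3 (n = (-893231 + (20/3 - 1*(-576))) + 1083809 = (-893231 + (20/3 + 576)) + 1083809 = (-893231 + 1748/3) + 1083809 = -2677945/3 + 1083809 = 573482/3 ≈ 1.9116e+5)
n - 1*3086474 = 573482/3 - 1*3086474 = 573482/3 - 3086474 = -8685940/3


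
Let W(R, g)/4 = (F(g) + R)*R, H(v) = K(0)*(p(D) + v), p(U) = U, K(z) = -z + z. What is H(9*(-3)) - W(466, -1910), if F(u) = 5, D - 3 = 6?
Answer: -877944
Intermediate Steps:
D = 9 (D = 3 + 6 = 9)
K(z) = 0
H(v) = 0 (H(v) = 0*(9 + v) = 0)
W(R, g) = 4*R*(5 + R) (W(R, g) = 4*((5 + R)*R) = 4*(R*(5 + R)) = 4*R*(5 + R))
H(9*(-3)) - W(466, -1910) = 0 - 4*466*(5 + 466) = 0 - 4*466*471 = 0 - 1*877944 = 0 - 877944 = -877944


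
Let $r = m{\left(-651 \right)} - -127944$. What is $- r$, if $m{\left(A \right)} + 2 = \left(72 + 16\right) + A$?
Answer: $-127379$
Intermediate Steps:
$m{\left(A \right)} = 86 + A$ ($m{\left(A \right)} = -2 + \left(\left(72 + 16\right) + A\right) = -2 + \left(88 + A\right) = 86 + A$)
$r = 127379$ ($r = \left(86 - 651\right) - -127944 = -565 + 127944 = 127379$)
$- r = \left(-1\right) 127379 = -127379$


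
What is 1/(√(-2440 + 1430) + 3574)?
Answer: 1787/6387243 - I*√1010/12774486 ≈ 0.00027978 - 2.4878e-6*I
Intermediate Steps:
1/(√(-2440 + 1430) + 3574) = 1/(√(-1010) + 3574) = 1/(I*√1010 + 3574) = 1/(3574 + I*√1010)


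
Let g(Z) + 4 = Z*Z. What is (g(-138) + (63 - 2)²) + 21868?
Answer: 44629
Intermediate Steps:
g(Z) = -4 + Z² (g(Z) = -4 + Z*Z = -4 + Z²)
(g(-138) + (63 - 2)²) + 21868 = ((-4 + (-138)²) + (63 - 2)²) + 21868 = ((-4 + 19044) + 61²) + 21868 = (19040 + 3721) + 21868 = 22761 + 21868 = 44629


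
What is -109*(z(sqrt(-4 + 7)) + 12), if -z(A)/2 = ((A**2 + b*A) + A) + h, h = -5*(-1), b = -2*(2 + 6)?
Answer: 436 - 3270*sqrt(3) ≈ -5227.8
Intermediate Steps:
b = -16 (b = -2*8 = -16)
h = 5
z(A) = -10 - 2*A**2 + 30*A (z(A) = -2*(((A**2 - 16*A) + A) + 5) = -2*((A**2 - 15*A) + 5) = -2*(5 + A**2 - 15*A) = -10 - 2*A**2 + 30*A)
-109*(z(sqrt(-4 + 7)) + 12) = -109*((-10 - 2*(sqrt(-4 + 7))**2 + 30*sqrt(-4 + 7)) + 12) = -109*((-10 - 2*(sqrt(3))**2 + 30*sqrt(3)) + 12) = -109*((-10 - 2*3 + 30*sqrt(3)) + 12) = -109*((-10 - 6 + 30*sqrt(3)) + 12) = -109*((-16 + 30*sqrt(3)) + 12) = -109*(-4 + 30*sqrt(3)) = 436 - 3270*sqrt(3)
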